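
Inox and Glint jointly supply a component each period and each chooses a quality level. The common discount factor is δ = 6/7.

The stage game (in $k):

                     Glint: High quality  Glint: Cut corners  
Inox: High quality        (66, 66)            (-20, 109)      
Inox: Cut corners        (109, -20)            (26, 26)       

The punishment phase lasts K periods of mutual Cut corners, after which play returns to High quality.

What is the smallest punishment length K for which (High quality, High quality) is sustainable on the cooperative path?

IC: δ(1−δ^K)/(1−δ) ≥ (109−66)/(66−26) = 43/40.
With δ = 6/7: need 1 − δ^K ≥ 43/40·(1−6/7)/(6/7), i.e. δ^K ≤ 0.8208.
Since (6/7)^1 = 0.8571 and (6/7)^2 = 0.7347, the smallest such K is 2.

2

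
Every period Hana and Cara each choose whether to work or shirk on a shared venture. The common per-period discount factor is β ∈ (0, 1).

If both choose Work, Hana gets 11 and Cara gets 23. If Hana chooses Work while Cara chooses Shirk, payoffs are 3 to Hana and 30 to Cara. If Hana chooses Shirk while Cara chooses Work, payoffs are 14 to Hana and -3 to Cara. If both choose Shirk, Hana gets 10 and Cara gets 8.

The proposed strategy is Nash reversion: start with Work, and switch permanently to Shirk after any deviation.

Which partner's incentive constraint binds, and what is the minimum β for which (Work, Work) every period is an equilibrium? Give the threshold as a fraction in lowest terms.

Hana; β ≥ 3/4

Hana's threshold: (14−11)/(14−10) = 3/4.
Cara's threshold: (30−23)/(30−8) = 7/22.
3/4 > 7/22, so Hana binds and β* = 3/4.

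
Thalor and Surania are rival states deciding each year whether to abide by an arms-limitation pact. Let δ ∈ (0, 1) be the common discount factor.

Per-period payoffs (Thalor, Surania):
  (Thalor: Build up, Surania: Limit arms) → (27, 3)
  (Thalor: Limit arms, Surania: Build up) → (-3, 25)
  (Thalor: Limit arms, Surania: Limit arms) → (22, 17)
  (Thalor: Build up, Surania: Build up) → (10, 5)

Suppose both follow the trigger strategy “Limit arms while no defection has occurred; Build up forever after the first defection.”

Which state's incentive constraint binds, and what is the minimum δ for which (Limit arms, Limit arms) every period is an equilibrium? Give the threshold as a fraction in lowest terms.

Thalor's threshold: (27−22)/(27−10) = 5/17.
Surania's threshold: (25−17)/(25−5) = 2/5.
5/17 < 2/5, so Surania binds and δ* = 2/5.

Surania; δ ≥ 2/5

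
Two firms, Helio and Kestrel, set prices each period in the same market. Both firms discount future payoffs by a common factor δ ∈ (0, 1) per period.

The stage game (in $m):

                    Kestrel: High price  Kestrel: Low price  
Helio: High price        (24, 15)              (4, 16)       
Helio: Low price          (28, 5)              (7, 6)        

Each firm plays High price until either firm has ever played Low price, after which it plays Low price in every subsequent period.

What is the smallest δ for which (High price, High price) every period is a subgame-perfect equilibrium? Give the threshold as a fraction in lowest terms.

4/21

For Helio: deviation gain 28−24 = 4, per-period punishment loss 24−7 = 17. IC gives δ ≥ 4/21.
For Kestrel: gain 1, loss 9 per period, so δ ≥ 1/10.
The tighter constraint is Helio's, so cooperation needs δ ≥ 4/21.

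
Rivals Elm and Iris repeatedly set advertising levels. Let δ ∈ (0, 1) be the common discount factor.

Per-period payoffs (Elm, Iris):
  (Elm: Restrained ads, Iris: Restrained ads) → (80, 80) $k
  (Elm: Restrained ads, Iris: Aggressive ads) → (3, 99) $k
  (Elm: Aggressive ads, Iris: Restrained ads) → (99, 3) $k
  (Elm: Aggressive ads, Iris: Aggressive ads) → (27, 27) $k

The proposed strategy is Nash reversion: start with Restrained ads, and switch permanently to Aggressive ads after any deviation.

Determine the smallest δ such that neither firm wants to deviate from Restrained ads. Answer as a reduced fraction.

19/72

One-period gain from deviating is 99 − 80 = 19. The loss is 80 − 27 = 53 in every subsequent period, with present value 53·δ/(1−δ).
Deviation is unprofitable when 53·δ/(1−δ) ≥ 19, i.e. δ/(1−δ) ≥ 19/53.
Equivalently δ ≥ 19/(19+53) = 19/72.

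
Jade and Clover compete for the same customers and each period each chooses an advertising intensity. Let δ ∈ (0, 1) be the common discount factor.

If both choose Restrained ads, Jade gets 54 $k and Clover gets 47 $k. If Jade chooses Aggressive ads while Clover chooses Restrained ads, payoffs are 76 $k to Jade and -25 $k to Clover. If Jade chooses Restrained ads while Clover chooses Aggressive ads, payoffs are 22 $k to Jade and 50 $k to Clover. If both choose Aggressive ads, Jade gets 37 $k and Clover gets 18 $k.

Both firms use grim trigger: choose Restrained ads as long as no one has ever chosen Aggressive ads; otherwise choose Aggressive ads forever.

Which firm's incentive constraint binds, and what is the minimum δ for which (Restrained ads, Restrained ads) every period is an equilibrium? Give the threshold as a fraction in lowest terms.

For Jade: deviation gain 76−54 = 22, per-period punishment loss 54−37 = 17. IC gives δ ≥ 22/39.
For Clover: gain 3, loss 29 per period, so δ ≥ 3/32.
The tighter constraint is Jade's, so cooperation needs δ ≥ 22/39.

Jade; δ ≥ 22/39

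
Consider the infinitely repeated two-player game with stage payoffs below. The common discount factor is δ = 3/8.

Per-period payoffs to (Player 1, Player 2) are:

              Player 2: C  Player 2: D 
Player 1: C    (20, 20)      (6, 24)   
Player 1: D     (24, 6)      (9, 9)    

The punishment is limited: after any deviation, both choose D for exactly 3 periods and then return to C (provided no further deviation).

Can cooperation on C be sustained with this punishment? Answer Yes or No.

A one-shot deviation gives 24 now, then 9 for 3 periods, then back to 20.
Gain from deviating: (24−20) today; loss: (20−9) in each of the next 3 periods.
No-deviation condition: (20−9)(δ+…+δ^3) ≥ 24−20, i.e. δ+…+δ^3 ≥ 4/11.
At δ = 3/8: δ+…+δ^3 = 0.5684 ≥ 0.3636.
So cooperation is sustainable.

Yes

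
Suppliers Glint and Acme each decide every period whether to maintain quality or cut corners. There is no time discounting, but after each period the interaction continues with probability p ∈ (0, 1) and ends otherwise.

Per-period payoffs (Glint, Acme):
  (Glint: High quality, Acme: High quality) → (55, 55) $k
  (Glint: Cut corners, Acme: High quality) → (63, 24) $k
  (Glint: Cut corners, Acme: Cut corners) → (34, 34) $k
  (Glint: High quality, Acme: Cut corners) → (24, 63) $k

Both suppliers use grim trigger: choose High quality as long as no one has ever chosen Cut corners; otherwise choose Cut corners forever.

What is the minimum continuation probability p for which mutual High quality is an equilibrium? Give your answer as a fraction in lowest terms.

With no time discounting, the continuation probability p plays the role of the discount factor.
Grim-trigger IC: 55/(1−p) ≥ 63 + 34p/(1−p) ⇒ p ≥ (63−55)/(63−34) = 8/29.

8/29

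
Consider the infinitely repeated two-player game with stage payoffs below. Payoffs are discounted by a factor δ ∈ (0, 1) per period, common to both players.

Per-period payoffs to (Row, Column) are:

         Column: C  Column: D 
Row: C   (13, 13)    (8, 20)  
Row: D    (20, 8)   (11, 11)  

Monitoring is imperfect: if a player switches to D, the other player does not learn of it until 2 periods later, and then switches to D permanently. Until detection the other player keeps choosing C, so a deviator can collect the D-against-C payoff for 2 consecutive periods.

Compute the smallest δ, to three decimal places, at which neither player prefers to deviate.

0.882

Deviating for the 2 undetected periods gains 20−13 = 7 per period over cooperation, then loses 13−11 = 2 per period forever once punishment starts.
Gain: 7(1 + δ + … + δ^1); loss: 2·δ^2/(1−δ).
No profitable deviation ⇔ 7(1−δ^2) ≤ 2·δ^2, i.e. δ^2 ≥ 7/(7+2) = 7/9.
Hence δ ≥ (7/9)^(1/2) ≈ 0.882.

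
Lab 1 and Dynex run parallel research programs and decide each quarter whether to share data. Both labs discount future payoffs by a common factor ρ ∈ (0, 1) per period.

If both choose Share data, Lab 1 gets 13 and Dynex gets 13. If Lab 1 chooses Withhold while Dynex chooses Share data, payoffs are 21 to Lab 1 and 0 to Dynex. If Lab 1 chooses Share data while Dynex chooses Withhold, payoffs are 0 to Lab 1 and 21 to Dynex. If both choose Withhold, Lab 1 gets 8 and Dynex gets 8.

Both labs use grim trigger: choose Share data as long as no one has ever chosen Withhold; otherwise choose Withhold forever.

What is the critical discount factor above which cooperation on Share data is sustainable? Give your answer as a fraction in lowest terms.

8/13

Under grim trigger the critical discount factor is (T−C)/(T−P) with T = 21, C = 13, P = 8.
ρ* = (21−13)/(21−8) = 8/13.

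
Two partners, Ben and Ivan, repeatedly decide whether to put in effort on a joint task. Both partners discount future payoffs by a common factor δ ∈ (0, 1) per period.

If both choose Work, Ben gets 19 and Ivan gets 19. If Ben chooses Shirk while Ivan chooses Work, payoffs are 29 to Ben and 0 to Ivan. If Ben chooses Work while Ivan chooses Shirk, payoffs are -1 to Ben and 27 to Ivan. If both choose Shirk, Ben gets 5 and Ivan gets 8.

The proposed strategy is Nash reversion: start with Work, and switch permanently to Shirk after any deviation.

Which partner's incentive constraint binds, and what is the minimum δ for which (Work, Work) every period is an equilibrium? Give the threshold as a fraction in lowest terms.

Ben's threshold: (29−19)/(29−5) = 5/12.
Ivan's threshold: (27−19)/(27−8) = 8/19.
5/12 < 8/19, so Ivan binds and δ* = 8/19.

Ivan; δ ≥ 8/19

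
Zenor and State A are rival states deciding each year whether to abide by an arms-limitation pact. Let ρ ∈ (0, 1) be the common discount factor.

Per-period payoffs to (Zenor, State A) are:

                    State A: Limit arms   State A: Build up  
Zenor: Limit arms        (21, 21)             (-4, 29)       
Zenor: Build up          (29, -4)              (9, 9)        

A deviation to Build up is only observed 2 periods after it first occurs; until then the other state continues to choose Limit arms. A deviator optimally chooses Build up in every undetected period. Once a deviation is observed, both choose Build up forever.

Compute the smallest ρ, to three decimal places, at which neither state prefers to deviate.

A deviator earns 29 for 2 periods, then 9 forever; cooperating earns 21 forever. Multiplying the IC by (1−ρ):
21 ≥ 29(1−ρ^2) + 9ρ^2, so 20·ρ^2 ≥ 8 and ρ^2 ≥ 2/5.
ρ ≥ (2/5)^(1/2) ≈ 0.632.

0.632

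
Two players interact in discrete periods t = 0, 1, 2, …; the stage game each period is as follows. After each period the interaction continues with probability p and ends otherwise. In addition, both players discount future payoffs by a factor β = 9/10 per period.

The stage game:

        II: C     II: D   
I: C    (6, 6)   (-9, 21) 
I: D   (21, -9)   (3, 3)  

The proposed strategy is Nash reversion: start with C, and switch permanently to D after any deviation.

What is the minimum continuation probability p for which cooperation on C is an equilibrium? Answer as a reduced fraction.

25/27

With continuation probability p and discount β, the effective per-period discount factor is βp.
Grim-trigger IC: βp ≥ (21−6)/(21−3) = 5/6.
So p ≥ (5/6)/(9/10) = 25/27.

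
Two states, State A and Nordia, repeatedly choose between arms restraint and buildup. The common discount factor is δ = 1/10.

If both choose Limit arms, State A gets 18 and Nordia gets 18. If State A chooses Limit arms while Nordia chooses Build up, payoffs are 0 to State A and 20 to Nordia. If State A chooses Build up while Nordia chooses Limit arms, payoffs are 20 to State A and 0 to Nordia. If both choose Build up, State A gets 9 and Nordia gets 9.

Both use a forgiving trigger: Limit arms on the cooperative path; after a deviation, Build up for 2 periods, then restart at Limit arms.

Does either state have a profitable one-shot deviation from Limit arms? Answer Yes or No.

Yes

Comparing payoff streams over the 3 periods until play realigns: cooperate → 18(1+δ+…+δ^2); deviate → 20 + 9(δ+…+δ^2).
Cooperation is sustained iff (18−9)(δ+…+δ^2) ≥ 20−18.
δ+…+δ^2 = 1/10·(1−(1/10)^2)/(1−1/10) = 0.1100, and (20−18)/(18−9) = 0.2222.
0.1100 < 0.2222, so cooperation is not sustainable.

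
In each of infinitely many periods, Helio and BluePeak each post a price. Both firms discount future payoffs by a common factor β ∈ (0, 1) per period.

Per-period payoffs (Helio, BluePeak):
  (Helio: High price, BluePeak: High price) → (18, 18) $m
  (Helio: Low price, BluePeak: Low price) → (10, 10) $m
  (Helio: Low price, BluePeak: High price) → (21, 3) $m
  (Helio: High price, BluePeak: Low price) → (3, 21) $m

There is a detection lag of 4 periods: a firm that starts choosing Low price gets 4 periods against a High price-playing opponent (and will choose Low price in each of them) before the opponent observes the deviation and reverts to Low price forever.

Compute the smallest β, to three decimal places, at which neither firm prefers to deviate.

A deviator earns 21 for 4 periods, then 10 forever; cooperating earns 18 forever. Multiplying the IC by (1−β):
18 ≥ 21(1−β^4) + 10β^4, so 11·β^4 ≥ 3 and β^4 ≥ 3/11.
β ≥ (3/11)^(1/4) ≈ 0.723.

0.723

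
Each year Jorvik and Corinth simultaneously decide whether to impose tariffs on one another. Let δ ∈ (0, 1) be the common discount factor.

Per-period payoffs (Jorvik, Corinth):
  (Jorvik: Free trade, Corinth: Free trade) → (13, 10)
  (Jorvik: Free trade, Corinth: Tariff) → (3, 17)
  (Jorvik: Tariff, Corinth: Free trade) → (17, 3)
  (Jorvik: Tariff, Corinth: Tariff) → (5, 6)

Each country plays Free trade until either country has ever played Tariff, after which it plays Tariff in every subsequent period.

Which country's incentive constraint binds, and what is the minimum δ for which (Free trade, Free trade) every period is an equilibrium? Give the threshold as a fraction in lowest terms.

For Jorvik: deviation gain 17−13 = 4, per-period punishment loss 13−5 = 8. IC gives δ ≥ 4/12 = 1/3.
For Corinth: gain 7, loss 4 per period, so δ ≥ 7/11.
The tighter constraint is Corinth's, so cooperation needs δ ≥ 7/11.

Corinth; δ ≥ 7/11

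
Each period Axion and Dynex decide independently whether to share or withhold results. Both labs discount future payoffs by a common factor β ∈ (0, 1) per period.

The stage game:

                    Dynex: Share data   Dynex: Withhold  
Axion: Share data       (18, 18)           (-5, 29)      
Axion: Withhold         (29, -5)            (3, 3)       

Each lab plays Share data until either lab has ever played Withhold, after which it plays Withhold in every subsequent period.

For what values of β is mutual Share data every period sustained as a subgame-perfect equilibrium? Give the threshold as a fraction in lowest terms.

Cooperation forever yields 18 each period: 18/(1−β).
Deviating yields 29 once, then 3 forever: 29 + 3β/(1−β).
No profitable deviation requires 18/(1−β) ≥ 29 + 3β/(1−β).
Multiplying by (1−β): 18 ≥ 29(1−β) + 3β = 29 − 26β.
So 26β ≥ 11, i.e. β ≥ 11/26.

11/26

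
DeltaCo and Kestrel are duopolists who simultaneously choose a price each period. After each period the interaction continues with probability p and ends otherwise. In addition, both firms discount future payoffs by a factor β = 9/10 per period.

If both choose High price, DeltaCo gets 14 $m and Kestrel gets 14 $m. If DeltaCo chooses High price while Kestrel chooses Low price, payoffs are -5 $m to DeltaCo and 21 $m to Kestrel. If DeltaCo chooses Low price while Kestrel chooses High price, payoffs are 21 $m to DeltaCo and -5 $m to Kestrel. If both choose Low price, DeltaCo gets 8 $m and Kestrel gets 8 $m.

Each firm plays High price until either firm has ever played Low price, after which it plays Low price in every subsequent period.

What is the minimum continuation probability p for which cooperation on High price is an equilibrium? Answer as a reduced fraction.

With continuation probability p and discount β, the effective per-period discount factor is βp.
Grim-trigger IC: βp ≥ (21−14)/(21−8) = 7/13.
So p ≥ (7/13)/(9/10) = 70/117.

70/117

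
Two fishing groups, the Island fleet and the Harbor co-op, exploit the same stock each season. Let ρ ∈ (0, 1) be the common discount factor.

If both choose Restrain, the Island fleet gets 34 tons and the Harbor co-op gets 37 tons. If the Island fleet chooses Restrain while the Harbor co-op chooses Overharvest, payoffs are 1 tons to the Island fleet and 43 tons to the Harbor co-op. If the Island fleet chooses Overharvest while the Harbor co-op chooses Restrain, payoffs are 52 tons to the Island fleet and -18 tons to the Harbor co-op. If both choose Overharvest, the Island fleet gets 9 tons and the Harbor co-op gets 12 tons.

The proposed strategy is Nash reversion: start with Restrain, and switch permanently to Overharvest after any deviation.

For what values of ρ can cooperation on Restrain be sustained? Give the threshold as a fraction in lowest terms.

For the Island fleet: deviation gain 52−34 = 18, per-period punishment loss 34−9 = 25. IC gives ρ ≥ 18/43.
For the Harbor co-op: gain 6, loss 25 per period, so ρ ≥ 6/31.
The tighter constraint is the Island fleet's, so cooperation needs ρ ≥ 18/43.

18/43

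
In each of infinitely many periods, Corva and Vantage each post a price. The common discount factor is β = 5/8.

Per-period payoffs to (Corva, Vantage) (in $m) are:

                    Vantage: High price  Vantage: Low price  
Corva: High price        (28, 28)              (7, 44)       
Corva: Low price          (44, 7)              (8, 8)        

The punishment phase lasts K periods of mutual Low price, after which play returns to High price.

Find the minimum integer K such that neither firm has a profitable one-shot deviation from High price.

2

No profitable deviation requires (28−8)(β+…+β^K) ≥ 44−28, i.e. β+…+β^K ≥ 4/5 ≈ 0.8000.
With β = 5/8, the partial sums are K=1: 0.6250, K=2: 1.0156.
K = 2 is the first length at which the sum reaches 0.8000.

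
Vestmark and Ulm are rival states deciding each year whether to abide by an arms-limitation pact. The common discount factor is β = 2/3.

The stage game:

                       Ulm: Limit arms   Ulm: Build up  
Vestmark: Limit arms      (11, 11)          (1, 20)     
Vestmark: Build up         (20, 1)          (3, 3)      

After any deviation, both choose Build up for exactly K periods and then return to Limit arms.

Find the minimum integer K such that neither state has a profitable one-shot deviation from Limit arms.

3

No profitable deviation requires (11−3)(β+…+β^K) ≥ 20−11, i.e. β+…+β^K ≥ 9/8 ≈ 1.1250.
With β = 2/3, the partial sums are K=1: 0.6667, K=2: 1.1111, K=3: 1.4074.
K = 3 is the first length at which the sum reaches 1.1250.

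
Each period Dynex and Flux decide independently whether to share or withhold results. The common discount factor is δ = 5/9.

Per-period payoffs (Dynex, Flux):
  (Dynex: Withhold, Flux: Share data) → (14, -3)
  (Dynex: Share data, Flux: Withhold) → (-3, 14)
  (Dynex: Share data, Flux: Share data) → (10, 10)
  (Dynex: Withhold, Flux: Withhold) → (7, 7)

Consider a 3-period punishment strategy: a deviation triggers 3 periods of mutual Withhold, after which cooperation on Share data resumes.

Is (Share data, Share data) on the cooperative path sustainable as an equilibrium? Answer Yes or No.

No

IC: δ+…+δ^3 ≥ (14−10)/(10−7) = 4/3.
At δ = 5/9: partial sum = 1.0357 < 1.3333. Cooperation not sustainable.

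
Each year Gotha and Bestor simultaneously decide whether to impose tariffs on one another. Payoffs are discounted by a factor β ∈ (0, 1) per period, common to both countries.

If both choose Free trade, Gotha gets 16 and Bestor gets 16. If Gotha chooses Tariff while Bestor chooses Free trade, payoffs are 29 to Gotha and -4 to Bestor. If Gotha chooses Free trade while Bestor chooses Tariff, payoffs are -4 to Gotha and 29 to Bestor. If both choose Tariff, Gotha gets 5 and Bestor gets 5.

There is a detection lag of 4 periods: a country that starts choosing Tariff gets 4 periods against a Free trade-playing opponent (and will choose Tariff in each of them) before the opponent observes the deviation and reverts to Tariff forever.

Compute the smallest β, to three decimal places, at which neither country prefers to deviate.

0.858

The best deviation is to choose Tariff for all 4 undetected periods, earning 29 each, then 5 forever once detected.
Deviation value: 29(1−β^4)/(1−β) + 5β^4/(1−β); cooperation value: 16/(1−β).
IC: 16 ≥ 29(1−β^4) + 5β^4 = 29 − 24β^4.
So β^4 ≥ 13/24, giving β ≥ (13/24)^(1/4) ≈ 0.858.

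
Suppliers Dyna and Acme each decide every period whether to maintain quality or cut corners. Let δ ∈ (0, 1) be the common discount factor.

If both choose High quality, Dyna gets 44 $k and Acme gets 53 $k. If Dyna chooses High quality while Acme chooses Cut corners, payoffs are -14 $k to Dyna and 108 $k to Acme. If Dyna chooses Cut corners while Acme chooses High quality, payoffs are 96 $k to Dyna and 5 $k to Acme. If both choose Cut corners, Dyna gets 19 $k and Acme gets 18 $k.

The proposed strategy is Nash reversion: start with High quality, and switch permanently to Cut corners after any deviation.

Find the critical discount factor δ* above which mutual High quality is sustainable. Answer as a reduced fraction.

Dyna: cooperation gives 44 each period; deviation gives 96 once then 19 forever.
  44/(1−δ) ≥ 96 + 19δ/(1−δ) ⇒ δ ≥ 52/77.
Acme: cooperation gives 53 each period; deviation gives 108 once then 18 forever.
  δ ≥ 55/90 = 11/18.
Both must hold, so the binding constraint is Dyna's: δ ≥ 52/77.

52/77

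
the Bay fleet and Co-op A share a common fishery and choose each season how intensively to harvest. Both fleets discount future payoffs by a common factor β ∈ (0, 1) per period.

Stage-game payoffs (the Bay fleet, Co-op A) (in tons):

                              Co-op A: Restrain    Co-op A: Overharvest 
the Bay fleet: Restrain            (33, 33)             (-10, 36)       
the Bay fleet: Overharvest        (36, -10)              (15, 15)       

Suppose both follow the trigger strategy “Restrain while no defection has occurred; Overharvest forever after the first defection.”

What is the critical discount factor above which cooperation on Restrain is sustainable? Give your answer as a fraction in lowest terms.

1/7

Cooperation forever yields 33 each period: 33/(1−β).
Deviating yields 36 once, then 15 forever: 36 + 15β/(1−β).
No profitable deviation requires 33/(1−β) ≥ 36 + 15β/(1−β).
Multiplying by (1−β): 33 ≥ 36(1−β) + 15β = 36 − 21β.
So 21β ≥ 3, i.e. β ≥ 3/21 = 1/7.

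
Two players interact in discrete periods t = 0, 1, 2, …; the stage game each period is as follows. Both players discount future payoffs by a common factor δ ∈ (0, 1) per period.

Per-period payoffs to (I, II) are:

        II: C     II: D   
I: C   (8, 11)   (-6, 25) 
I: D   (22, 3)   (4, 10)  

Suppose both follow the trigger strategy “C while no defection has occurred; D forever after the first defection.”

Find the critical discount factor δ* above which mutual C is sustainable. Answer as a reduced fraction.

For I: deviation gain 22−8 = 14, per-period punishment loss 8−4 = 4. IC gives δ ≥ 14/18 = 7/9.
For II: gain 14, loss 1 per period, so δ ≥ 14/15.
The tighter constraint is II's, so cooperation needs δ ≥ 14/15.

14/15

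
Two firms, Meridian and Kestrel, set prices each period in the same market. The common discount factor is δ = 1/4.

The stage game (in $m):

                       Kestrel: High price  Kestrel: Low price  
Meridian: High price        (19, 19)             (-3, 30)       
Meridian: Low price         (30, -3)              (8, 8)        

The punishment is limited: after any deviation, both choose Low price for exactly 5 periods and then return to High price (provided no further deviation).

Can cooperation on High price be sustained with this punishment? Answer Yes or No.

A one-shot deviation gives 30 now, then 8 for 5 periods, then back to 19.
Gain from deviating: (30−19) today; loss: (19−8) in each of the next 5 periods.
No-deviation condition: (19−8)(δ+…+δ^5) ≥ 30−19, i.e. δ+…+δ^5 ≥ 1.
At δ = 1/4: δ+…+δ^5 = 0.3330 < 1.0000.
So cooperation is not sustainable.

No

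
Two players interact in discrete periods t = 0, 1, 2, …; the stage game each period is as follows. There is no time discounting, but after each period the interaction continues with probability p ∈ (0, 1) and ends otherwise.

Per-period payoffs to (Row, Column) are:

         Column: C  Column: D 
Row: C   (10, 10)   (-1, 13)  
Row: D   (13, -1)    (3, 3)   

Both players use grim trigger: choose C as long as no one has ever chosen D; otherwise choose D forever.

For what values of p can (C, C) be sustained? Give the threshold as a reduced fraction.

With no time discounting, the continuation probability p plays the role of the discount factor.
Grim-trigger IC: 10/(1−p) ≥ 13 + 3p/(1−p) ⇒ p ≥ (13−10)/(13−3) = 3/10.

3/10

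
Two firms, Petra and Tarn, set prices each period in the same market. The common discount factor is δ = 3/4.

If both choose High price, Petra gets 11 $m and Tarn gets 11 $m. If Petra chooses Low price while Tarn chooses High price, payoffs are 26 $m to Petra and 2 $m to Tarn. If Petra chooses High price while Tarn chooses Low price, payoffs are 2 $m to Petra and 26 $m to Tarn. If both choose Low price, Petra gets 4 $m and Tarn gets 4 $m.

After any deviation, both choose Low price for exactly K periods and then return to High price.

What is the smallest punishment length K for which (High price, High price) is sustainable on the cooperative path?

Need Σ_{k=1}^{K} δ^k ≥ (26−11)/(11−4) = 2.1429 at δ = 3/4.
At K = 4 the sum is 2.0508 < 2.1429; at K = 5 it is 2.2881 ≥ 2.1429.
So the minimum punishment length is K = 5.

5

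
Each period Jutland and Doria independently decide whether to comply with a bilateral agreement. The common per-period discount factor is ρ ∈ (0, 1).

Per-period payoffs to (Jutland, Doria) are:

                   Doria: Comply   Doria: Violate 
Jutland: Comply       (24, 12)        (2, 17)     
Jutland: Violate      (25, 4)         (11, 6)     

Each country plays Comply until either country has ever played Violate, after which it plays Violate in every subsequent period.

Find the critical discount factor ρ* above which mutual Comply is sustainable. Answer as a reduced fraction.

5/11

Jutland's threshold: (25−24)/(25−11) = 1/14.
Doria's threshold: (17−12)/(17−6) = 5/11.
1/14 < 5/11, so Doria binds and ρ* = 5/11.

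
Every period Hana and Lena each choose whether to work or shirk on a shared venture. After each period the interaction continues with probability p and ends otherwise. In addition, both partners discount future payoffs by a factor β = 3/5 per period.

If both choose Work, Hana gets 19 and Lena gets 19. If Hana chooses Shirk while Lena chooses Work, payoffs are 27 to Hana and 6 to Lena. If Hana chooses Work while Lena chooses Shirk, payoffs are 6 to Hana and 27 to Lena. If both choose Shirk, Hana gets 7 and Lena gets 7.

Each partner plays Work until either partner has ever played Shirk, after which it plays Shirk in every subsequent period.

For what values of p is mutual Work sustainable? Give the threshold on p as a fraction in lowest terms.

Expected continuation weight on next period's payoff is β·p = 3/5·p, which plays the role of the discount factor.
Cooperation requires 3/5·p ≥ (27−19)/(27−7) = 2/5, hence p ≥ 2/3.

2/3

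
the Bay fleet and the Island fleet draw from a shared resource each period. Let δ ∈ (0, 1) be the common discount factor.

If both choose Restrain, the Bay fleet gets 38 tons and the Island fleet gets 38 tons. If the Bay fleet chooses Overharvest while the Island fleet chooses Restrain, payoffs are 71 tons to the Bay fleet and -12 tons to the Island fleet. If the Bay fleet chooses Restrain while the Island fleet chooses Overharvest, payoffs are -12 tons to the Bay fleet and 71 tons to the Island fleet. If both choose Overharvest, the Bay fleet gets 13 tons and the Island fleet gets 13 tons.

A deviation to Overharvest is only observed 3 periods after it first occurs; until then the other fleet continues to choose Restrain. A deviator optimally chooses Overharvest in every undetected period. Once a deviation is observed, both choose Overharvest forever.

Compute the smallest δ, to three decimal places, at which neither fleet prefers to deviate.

0.829

A deviator earns 71 for 3 periods, then 13 forever; cooperating earns 38 forever. Multiplying the IC by (1−δ):
38 ≥ 71(1−δ^3) + 13δ^3, so 58·δ^3 ≥ 33 and δ^3 ≥ 33/58.
δ ≥ (33/58)^(1/3) ≈ 0.829.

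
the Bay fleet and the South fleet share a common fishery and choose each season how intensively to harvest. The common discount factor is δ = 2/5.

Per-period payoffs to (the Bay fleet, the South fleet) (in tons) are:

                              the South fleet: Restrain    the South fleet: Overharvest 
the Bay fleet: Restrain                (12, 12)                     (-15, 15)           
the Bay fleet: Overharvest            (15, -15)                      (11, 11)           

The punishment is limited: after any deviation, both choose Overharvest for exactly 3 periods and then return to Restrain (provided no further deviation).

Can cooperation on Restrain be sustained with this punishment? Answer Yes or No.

No

Comparing payoff streams over the 4 periods until play realigns: cooperate → 12(1+δ+…+δ^3); deviate → 15 + 11(δ+…+δ^3).
Cooperation is sustained iff (12−11)(δ+…+δ^3) ≥ 15−12.
δ+…+δ^3 = 2/5·(1−(2/5)^3)/(1−2/5) = 0.6240, and (15−12)/(12−11) = 3.0000.
0.6240 < 3.0000, so cooperation is not sustainable.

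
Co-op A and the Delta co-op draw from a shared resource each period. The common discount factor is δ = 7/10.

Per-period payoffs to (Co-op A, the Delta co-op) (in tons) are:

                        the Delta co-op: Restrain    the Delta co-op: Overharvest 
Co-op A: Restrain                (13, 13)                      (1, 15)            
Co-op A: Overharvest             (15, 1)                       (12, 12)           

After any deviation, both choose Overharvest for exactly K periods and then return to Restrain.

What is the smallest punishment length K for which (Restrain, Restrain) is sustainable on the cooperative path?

Need Σ_{k=1}^{K} δ^k ≥ (15−13)/(13−12) = 2.0000 at δ = 7/10.
At K = 5 the sum is 1.9412 < 2.0000; at K = 6 it is 2.0588 ≥ 2.0000.
So the minimum punishment length is K = 6.

6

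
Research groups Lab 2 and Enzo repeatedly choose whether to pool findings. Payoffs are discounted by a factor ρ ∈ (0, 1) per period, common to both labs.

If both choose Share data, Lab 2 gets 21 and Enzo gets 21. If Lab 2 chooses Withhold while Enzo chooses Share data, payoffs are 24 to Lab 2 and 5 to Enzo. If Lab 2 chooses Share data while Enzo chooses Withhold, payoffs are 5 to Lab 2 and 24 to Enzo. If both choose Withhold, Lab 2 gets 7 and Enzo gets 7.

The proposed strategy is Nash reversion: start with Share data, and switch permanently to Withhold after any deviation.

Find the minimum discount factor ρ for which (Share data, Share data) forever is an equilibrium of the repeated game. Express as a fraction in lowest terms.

21/(1−ρ) ≥ 24 + 7ρ/(1−ρ)
21 ≥ 24 − 17ρ
ρ ≥ 3/17.

3/17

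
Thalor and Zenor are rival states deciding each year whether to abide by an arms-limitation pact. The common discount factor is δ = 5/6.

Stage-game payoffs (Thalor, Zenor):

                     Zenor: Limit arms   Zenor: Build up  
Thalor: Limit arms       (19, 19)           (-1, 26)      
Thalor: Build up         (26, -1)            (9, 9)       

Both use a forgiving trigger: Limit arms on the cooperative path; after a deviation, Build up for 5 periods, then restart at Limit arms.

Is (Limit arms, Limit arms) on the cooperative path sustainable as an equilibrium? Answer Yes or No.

A one-shot deviation gives 26 now, then 9 for 5 periods, then back to 19.
Gain from deviating: (26−19) today; loss: (19−9) in each of the next 5 periods.
No-deviation condition: (19−9)(δ+…+δ^5) ≥ 26−19, i.e. δ+…+δ^5 ≥ 7/10.
At δ = 5/6: δ+…+δ^5 = 2.9906 ≥ 0.7000.
So cooperation is sustainable.

Yes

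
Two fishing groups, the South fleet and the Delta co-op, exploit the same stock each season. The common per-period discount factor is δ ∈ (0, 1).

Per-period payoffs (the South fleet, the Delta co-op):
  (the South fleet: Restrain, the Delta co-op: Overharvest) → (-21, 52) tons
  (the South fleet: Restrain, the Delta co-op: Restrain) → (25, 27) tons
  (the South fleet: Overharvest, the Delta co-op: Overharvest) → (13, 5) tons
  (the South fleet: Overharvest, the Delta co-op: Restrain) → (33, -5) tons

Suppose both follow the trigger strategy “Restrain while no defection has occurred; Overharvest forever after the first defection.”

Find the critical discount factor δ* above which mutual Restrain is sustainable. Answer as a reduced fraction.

For the South fleet: deviation gain 33−25 = 8, per-period punishment loss 25−13 = 12. IC gives δ ≥ 8/20 = 2/5.
For the Delta co-op: gain 25, loss 22 per period, so δ ≥ 25/47.
The tighter constraint is the Delta co-op's, so cooperation needs δ ≥ 25/47.

25/47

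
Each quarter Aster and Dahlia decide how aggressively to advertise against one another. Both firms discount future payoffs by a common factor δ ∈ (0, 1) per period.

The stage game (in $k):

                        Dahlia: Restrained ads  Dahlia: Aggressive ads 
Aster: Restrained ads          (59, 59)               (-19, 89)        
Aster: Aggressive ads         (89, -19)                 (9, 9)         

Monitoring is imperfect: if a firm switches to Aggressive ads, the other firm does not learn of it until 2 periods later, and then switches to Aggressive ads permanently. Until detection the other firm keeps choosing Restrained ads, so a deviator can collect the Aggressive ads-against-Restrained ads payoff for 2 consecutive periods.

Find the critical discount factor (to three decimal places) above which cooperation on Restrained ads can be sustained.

The best deviation is to choose Aggressive ads for all 2 undetected periods, earning 89 each, then 9 forever once detected.
Deviation value: 89(1−δ^2)/(1−δ) + 9δ^2/(1−δ); cooperation value: 59/(1−δ).
IC: 59 ≥ 89(1−δ^2) + 9δ^2 = 89 − 80δ^2.
So δ^2 ≥ 30/80 = 3/8, giving δ ≥ (3/8)^(1/2) ≈ 0.612.

0.612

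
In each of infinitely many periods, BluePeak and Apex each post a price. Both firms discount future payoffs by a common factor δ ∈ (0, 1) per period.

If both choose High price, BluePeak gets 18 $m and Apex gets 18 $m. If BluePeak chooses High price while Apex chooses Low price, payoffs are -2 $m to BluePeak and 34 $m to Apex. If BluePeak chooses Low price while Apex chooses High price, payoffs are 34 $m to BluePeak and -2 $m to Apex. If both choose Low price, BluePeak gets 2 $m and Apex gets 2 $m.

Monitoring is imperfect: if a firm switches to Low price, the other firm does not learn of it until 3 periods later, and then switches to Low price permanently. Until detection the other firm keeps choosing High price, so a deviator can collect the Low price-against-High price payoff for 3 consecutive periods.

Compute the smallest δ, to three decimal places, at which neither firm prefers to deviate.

0.794

The best deviation is to choose Low price for all 3 undetected periods, earning 34 each, then 2 forever once detected.
Deviation value: 34(1−δ^3)/(1−δ) + 2δ^3/(1−δ); cooperation value: 18/(1−δ).
IC: 18 ≥ 34(1−δ^3) + 2δ^3 = 34 − 32δ^3.
So δ^3 ≥ 16/32 = 1/2, giving δ ≥ (1/2)^(1/3) ≈ 0.794.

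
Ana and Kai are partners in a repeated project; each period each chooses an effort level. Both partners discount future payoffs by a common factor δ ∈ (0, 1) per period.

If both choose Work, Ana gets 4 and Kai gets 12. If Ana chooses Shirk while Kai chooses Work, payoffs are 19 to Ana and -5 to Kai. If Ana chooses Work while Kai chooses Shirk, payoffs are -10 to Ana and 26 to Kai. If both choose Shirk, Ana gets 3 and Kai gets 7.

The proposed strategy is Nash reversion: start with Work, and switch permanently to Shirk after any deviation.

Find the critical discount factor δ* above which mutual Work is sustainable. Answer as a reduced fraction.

15/16

For Ana: deviation gain 19−4 = 15, per-period punishment loss 4−3 = 1. IC gives δ ≥ 15/16.
For Kai: gain 14, loss 5 per period, so δ ≥ 14/19.
The tighter constraint is Ana's, so cooperation needs δ ≥ 15/16.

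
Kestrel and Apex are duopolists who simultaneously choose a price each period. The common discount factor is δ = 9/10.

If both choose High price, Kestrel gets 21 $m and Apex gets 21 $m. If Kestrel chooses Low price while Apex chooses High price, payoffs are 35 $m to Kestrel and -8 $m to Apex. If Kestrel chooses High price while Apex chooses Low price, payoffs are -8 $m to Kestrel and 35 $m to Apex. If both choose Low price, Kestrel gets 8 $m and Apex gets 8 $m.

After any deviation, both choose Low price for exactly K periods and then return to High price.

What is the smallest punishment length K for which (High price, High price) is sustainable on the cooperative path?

2

IC: δ(1−δ^K)/(1−δ) ≥ (35−21)/(21−8) = 14/13.
With δ = 9/10: need 1 − δ^K ≥ 14/13·(1−9/10)/(9/10), i.e. δ^K ≤ 0.8803.
Since (9/10)^1 = 0.9000 and (9/10)^2 = 0.8100, the smallest such K is 2.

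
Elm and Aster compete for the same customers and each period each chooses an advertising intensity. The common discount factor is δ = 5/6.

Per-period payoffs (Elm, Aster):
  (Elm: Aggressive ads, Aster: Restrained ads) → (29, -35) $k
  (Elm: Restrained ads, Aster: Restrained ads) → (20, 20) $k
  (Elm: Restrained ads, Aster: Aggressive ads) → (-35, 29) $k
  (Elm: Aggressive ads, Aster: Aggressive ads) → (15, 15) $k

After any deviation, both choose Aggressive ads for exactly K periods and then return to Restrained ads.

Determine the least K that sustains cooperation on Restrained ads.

3

Need Σ_{k=1}^{K} δ^k ≥ (29−20)/(20−15) = 1.8000 at δ = 5/6.
At K = 2 the sum is 1.5278 < 1.8000; at K = 3 it is 2.1065 ≥ 1.8000.
So the minimum punishment length is K = 3.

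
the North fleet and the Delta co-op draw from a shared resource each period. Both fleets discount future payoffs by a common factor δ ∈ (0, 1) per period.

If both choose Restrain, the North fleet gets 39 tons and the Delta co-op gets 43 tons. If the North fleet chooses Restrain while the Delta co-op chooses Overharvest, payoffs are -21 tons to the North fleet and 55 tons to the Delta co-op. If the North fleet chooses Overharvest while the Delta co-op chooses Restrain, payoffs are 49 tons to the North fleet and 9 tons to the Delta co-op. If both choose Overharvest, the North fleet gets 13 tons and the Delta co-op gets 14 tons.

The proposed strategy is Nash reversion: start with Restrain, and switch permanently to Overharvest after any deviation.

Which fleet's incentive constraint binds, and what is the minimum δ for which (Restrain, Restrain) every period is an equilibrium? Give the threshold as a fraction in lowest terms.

the Delta co-op; δ ≥ 12/41

For the North fleet: deviation gain 49−39 = 10, per-period punishment loss 39−13 = 26. IC gives δ ≥ 10/36 = 5/18.
For the Delta co-op: gain 12, loss 29 per period, so δ ≥ 12/41.
The tighter constraint is the Delta co-op's, so cooperation needs δ ≥ 12/41.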